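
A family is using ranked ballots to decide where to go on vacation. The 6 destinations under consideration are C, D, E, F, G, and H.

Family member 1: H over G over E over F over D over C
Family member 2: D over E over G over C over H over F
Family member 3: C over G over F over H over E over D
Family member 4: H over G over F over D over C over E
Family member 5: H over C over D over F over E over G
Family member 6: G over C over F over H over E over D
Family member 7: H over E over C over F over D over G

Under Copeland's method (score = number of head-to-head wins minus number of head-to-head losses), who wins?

H

Pairwise results:
  C vs D: C wins 4–3.
  C vs E: C wins 4–3.
  C vs F: C wins 5–2.
  C vs G: G wins 4–3.
  C vs H: H wins 4–3.
  D vs E: E wins 4–3.
  D vs F: F wins 5–2.
  D vs G: G wins 4–3.
  D vs H: H wins 6–1.
  E vs F: F wins 4–3.
  E vs G: G wins 4–3.
  E vs H: H wins 6–1.
  F vs G: G wins 5–2.
  F vs H: H wins 5–2.
  G vs H: H wins 4–3.
Copeland scores (wins − losses):
  C: 3 − 2 = 1
  D: 0 − 5 = -5
  E: 1 − 4 = -3
  F: 2 − 3 = -1
  G: 4 − 1 = 3
  H: 5 − 0 = 5
H has the best Copeland score.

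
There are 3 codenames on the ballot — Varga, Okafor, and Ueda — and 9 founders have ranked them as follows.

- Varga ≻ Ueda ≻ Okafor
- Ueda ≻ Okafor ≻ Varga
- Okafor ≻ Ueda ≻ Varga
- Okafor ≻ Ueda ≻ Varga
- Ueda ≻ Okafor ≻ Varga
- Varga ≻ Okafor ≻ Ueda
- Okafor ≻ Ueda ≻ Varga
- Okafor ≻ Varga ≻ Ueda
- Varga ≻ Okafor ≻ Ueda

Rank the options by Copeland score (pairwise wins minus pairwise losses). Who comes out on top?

Pairwise results:
  Varga vs Okafor: Okafor wins 6–3.
  Varga vs Ueda: Ueda wins 5–4.
  Okafor vs Ueda: Okafor wins 6–3.
Copeland scores (wins − losses):
  Varga: 0 − 2 = -2
  Okafor: 2 − 0 = 2
  Ueda: 1 − 1 = 0
Okafor has the best Copeland score.

Okafor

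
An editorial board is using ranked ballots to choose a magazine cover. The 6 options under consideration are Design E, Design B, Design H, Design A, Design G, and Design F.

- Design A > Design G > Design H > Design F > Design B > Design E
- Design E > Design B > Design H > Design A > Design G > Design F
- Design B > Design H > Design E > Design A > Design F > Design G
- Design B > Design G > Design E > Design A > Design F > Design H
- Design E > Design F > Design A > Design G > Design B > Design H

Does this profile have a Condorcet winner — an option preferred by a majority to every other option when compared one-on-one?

Head-to-head results (5 voters total):
Design E vs Design B: Design B wins 3–2.
Design E vs Design H: Design E wins 3–2.
Design E vs Design A: Design E wins 4–1.
Design E vs Design G: Design E wins 3–2.
Design E vs Design F: Design E wins 4–1.
Design B vs Design H: Design B wins 4–1.
Design B vs Design A: Design B wins 3–2.
Design B vs Design G: Design B wins 3–2.
Design B vs Design F: Design B wins 3–2.
Design H vs Design A: Design A wins 3–2.
Design H vs Design G: Design G wins 3–2.
Design H vs Design F: Design H wins 3–2.
Design A vs Design G: Design A wins 4–1.
Design A vs Design F: Design A wins 4–1.
Design G vs Design F: Design G wins 3–2.
Design B beats each rival — Design E (3–2), Design H (4–1), Design A (3–2), Design G (3–2), Design F (3–2) — so Design B is the Condorcet winner.

Yes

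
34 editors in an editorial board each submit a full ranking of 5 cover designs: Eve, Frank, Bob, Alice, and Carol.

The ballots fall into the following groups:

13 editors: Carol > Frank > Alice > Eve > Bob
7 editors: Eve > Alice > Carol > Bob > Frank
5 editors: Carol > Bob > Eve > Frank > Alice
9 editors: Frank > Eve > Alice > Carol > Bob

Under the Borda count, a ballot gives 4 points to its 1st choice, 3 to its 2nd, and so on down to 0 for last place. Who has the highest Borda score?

Borda scores:
  Eve: 13·1 + 7·4 + 5·2 + 9·3 = 78
  Frank: 13·3 + 7·0 + 5·1 + 9·4 = 80
  Bob: 13·0 + 7·1 + 5·3 + 9·0 = 22
  Alice: 13·2 + 7·3 + 5·0 + 9·2 = 65
  Carol: 13·4 + 7·2 + 5·4 + 9·1 = 95
Carol has the highest total.

Carol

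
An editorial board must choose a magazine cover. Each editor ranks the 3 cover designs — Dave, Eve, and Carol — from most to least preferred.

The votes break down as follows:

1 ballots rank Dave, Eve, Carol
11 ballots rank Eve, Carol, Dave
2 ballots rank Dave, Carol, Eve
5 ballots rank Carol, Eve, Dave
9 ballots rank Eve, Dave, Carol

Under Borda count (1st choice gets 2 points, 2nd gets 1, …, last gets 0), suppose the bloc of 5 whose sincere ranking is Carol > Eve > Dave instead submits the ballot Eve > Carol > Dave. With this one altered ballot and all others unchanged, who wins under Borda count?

Eve

Borda totals with the altered ballot: Dave 15, Eve 51, Carol 18.
The winner is unchanged: still Eve.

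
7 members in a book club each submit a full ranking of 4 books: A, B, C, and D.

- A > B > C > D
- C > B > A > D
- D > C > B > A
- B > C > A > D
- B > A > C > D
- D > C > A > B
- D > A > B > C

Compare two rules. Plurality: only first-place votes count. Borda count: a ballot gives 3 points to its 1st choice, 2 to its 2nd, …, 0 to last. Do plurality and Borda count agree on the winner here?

Plurality first-place counts: A 1, B 2, C 1, D 3 → D.
Borda totals: A 10, B 12, C 11, D 9 → B.
The two rules disagree: plurality picks D, Borda picks B.

No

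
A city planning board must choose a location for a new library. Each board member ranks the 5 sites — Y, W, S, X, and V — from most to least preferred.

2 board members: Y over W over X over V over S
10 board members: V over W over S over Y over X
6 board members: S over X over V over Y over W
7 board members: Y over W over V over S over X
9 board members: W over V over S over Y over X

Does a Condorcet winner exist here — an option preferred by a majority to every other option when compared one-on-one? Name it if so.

W

Head-to-head results (34 voters total):
Y vs W: W wins 19–15.
Y vs S: S wins 25–9.
Y vs X: Y wins 28–6.
Y vs V: V wins 25–9.
W vs S: W wins 28–6.
W vs X: W wins 28–6.
W vs V: W wins 18–16.
S vs X: S wins 32–2.
S vs V: V wins 28–6.
X vs V: V wins 26–8.
W beats each rival — Y (19–15), S (28–6), X (28–6), V (18–16) — so W is the Condorcet winner.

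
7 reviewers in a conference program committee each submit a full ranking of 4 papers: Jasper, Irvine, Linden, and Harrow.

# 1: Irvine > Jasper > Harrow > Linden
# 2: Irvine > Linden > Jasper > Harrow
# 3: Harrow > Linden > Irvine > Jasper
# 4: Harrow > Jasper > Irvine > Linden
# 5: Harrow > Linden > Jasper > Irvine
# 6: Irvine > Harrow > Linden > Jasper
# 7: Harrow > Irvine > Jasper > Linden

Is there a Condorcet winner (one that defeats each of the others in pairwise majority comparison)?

Yes

Head-to-head results (7 voters total):
Jasper vs Irvine: Irvine wins 5–2.
Jasper vs Linden: Linden wins 4–3.
Jasper vs Harrow: Harrow wins 5–2.
Irvine vs Linden: Irvine wins 5–2.
Irvine vs Harrow: Harrow wins 4–3.
Linden vs Harrow: Harrow wins 6–1.
Harrow beats each rival — Jasper (5–2), Irvine (4–3), Linden (6–1) — so Harrow is the Condorcet winner.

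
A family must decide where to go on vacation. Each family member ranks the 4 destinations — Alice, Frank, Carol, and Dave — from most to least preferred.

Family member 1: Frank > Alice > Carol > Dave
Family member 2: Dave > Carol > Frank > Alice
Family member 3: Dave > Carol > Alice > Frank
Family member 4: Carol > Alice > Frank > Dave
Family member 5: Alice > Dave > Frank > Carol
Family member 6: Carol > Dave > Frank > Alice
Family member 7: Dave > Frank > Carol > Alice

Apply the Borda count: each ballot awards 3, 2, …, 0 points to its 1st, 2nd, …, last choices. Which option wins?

Dave

Borda scores:
  Alice: 2 + 0 + 1 + 2 + 3 + 0 + 0 = 8
  Frank: 3 + 1 + 0 + 1 + 1 + 1 + 2 = 9
  Carol: 1 + 2 + 2 + 3 + 0 + 3 + 1 = 12
  Dave: 0 + 3 + 3 + 0 + 2 + 2 + 3 = 13
Dave has the highest total.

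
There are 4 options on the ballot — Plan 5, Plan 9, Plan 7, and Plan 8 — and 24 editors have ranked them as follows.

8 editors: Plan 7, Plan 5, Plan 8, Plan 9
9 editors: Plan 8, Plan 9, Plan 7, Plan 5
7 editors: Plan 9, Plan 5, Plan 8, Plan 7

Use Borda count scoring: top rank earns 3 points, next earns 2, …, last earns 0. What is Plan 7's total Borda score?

33

Borda scores:
  Plan 5: 8·2 + 9·0 + 7·2 = 30
  Plan 9: 8·0 + 9·2 + 7·3 = 39
  Plan 7: 8·3 + 9·1 + 7·0 = 33
  Plan 8: 8·1 + 9·3 + 7·1 = 42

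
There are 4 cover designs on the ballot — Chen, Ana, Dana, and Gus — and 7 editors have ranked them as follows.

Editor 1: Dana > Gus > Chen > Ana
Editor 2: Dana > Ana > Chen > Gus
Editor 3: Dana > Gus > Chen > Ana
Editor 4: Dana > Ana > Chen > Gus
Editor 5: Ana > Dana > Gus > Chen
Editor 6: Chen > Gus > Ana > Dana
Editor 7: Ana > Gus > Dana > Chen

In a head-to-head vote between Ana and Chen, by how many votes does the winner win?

Ballots ranking Ana above Chen: 4.
Ballots ranking Chen above Ana: 3.
Ana wins 4–3, a margin of 1.

1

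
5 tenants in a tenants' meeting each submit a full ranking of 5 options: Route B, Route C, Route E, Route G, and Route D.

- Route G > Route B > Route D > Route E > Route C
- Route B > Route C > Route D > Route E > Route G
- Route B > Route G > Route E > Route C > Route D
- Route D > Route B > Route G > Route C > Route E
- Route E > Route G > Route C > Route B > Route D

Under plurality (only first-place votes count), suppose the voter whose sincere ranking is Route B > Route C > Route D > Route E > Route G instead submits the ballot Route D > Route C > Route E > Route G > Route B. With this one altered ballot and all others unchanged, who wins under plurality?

First-place totals with the altered ballot: Route B 1, Route C 0, Route E 1, Route G 1, Route D 2.
The switch changes the winner from Route B to Route D.

Route D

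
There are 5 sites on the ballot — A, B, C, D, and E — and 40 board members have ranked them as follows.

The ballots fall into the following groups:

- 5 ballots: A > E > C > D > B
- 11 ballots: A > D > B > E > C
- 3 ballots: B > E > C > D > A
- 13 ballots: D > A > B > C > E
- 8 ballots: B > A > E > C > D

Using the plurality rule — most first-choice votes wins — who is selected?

A

First-place vote totals:
  A: 16
  B: 11
  C: 0
  D: 13
  E: 0
A has the most first-place votes.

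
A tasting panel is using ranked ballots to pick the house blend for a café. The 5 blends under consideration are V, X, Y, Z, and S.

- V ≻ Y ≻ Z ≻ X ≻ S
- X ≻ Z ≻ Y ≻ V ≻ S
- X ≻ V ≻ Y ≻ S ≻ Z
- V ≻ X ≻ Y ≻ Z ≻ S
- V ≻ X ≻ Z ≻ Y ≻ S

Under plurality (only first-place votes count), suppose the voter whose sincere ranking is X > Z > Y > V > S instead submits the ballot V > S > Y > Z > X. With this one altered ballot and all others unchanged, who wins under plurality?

First-place totals with the altered ballot: V 4, X 1, Y 0, Z 0, S 0.
The winner is unchanged: still V.

V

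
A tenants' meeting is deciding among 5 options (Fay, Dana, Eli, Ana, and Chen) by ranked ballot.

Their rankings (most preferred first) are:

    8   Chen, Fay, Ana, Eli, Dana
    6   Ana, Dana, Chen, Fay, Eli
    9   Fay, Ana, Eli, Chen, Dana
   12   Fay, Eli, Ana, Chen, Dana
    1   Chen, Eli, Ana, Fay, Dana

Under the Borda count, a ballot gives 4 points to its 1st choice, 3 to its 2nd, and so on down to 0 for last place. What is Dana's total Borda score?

Borda scores:
  Fay: 8·3 + 6·1 + 9·4 + 12·4 + 1 = 115
  Dana: 8·0 + 6·3 + 9·0 + 12·0 + 0 = 18
  Eli: 8·1 + 6·0 + 9·2 + 12·3 + 3 = 65
  Ana: 8·2 + 6·4 + 9·3 + 12·2 + 2 = 93
  Chen: 8·4 + 6·2 + 9·1 + 12·1 + 4 = 69

18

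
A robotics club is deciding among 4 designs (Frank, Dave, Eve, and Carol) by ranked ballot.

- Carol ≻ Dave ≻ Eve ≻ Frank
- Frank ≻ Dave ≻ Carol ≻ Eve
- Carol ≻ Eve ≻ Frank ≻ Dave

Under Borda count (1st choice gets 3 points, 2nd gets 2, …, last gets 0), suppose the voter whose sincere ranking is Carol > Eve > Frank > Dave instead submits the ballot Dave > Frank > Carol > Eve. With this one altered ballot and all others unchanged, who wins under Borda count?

Borda totals with the altered ballot: Frank 5, Dave 7, Eve 1, Carol 5.
The switch changes the winner from Carol to Dave.

Dave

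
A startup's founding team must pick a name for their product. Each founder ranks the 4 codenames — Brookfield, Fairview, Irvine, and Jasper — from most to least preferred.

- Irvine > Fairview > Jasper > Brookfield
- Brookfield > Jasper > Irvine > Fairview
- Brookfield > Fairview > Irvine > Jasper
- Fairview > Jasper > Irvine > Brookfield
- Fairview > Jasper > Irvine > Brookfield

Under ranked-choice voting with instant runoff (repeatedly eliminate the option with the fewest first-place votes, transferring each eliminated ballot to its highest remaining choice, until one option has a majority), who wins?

Fairview

Round 1: Brookfield 2, Fairview 2, Irvine 1, Jasper 0. Jasper has the fewest and is eliminated.
Round 2: Brookfield 2, Fairview 2, Irvine 1. Irvine has the fewest and is eliminated.
Round 3: Fairview 3, Brookfield 2. Fairview has a majority.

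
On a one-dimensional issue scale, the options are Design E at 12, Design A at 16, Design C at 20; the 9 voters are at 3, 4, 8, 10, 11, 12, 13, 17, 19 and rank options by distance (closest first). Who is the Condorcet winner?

With single-peaked preferences on a line, the Condorcet winner is the candidate closest to the median voter.
The median voter (position 11) is closest to Design E at 12.
Check: Design E vs Design C — voters closer to Design E: 7 of 9.

Design E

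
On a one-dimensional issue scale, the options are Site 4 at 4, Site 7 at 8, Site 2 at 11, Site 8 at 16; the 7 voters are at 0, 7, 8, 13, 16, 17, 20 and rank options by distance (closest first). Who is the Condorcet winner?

With single-peaked preferences on a line, the Condorcet winner is the candidate closest to the median voter.
The median voter (position 13) is closest to Site 2 at 11.
Check: Site 2 vs Site 7 — voters closer to Site 2: 4 of 7.

Site 2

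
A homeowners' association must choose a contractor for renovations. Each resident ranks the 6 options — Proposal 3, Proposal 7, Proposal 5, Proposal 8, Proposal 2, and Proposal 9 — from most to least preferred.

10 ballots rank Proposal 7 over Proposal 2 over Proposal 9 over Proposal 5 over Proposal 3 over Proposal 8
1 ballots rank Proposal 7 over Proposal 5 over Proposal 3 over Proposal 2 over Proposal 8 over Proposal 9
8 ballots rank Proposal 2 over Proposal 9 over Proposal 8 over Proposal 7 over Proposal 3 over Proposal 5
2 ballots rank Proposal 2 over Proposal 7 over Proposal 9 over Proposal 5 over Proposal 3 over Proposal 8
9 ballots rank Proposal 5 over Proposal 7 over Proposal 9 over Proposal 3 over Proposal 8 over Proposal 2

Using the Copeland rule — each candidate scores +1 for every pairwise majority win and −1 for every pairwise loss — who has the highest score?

Pairwise results:
  Proposal 3 vs Proposal 7: Proposal 7 wins 30–0.
  Proposal 3 vs Proposal 5: Proposal 5 wins 22–8.
  Proposal 3 vs Proposal 8: Proposal 3 wins 22–8.
  Proposal 3 vs Proposal 2: Proposal 2 wins 20–10.
  Proposal 3 vs Proposal 9: Proposal 9 wins 29–1.
  Proposal 7 vs Proposal 5: Proposal 7 wins 21–9.
  Proposal 7 vs Proposal 8: Proposal 7 wins 22–8.
  Proposal 7 vs Proposal 2: Proposal 7 wins 20–10.
  Proposal 7 vs Proposal 9: Proposal 7 wins 22–8.
  Proposal 5 vs Proposal 8: Proposal 5 wins 22–8.
  Proposal 5 vs Proposal 2: Proposal 2 wins 20–10.
  Proposal 5 vs Proposal 9: Proposal 9 wins 20–10.
  Proposal 8 vs Proposal 2: Proposal 2 wins 21–9.
  Proposal 8 vs Proposal 9: Proposal 9 wins 29–1.
  Proposal 2 vs Proposal 9: Proposal 2 wins 21–9.
Copeland scores (wins − losses):
  Proposal 3: 1 − 4 = -3
  Proposal 7: 5 − 0 = 5
  Proposal 5: 2 − 3 = -1
  Proposal 8: 0 − 5 = -5
  Proposal 2: 4 − 1 = 3
  Proposal 9: 3 − 2 = 1
Proposal 7 has the best Copeland score.

Proposal 7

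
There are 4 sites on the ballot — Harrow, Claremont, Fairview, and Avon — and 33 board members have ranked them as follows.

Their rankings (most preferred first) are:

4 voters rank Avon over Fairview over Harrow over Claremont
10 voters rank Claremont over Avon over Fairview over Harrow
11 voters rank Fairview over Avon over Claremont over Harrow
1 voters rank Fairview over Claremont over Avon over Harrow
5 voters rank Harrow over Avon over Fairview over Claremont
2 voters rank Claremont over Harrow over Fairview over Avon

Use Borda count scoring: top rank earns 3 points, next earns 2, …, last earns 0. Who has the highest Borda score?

Avon

Borda scores:
  Harrow: 4·1 + 10·0 + 11·0 + 0 + 5·3 + 2·2 = 23
  Claremont: 4·0 + 10·3 + 11·1 + 2 + 5·0 + 2·3 = 49
  Fairview: 4·2 + 10·1 + 11·3 + 3 + 5·1 + 2·1 = 61
  Avon: 4·3 + 10·2 + 11·2 + 1 + 5·2 + 2·0 = 65
Avon has the highest total.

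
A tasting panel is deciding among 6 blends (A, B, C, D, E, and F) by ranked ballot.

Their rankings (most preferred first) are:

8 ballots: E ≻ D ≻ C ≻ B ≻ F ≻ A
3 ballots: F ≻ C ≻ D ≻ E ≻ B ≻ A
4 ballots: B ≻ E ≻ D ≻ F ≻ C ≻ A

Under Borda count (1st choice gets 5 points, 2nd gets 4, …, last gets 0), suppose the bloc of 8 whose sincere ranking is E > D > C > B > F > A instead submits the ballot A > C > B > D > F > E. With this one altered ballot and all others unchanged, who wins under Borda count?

C

Borda totals with the altered ballot: A 40, B 47, C 48, D 37, E 22, F 31.
The switch changes the winner from E to C.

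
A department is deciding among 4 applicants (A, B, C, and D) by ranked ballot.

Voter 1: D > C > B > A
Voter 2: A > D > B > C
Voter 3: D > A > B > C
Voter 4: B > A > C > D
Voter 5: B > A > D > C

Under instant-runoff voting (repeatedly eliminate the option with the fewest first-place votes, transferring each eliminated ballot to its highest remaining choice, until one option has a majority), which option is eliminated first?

C

Round 1: B 2, D 2, A 1, C 0. C has the fewest and is eliminated.
Round 2: B 2, D 2, A 1. A has the fewest and is eliminated.
Round 3: D 3, B 2. D has a majority.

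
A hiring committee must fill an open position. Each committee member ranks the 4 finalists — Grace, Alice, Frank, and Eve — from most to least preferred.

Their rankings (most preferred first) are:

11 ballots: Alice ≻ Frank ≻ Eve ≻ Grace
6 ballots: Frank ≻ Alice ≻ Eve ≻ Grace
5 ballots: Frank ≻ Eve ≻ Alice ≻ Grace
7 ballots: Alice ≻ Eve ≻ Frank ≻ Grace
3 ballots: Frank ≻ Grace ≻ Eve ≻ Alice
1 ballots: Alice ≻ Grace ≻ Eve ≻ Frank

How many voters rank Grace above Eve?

4

Ballots ranking Grace above Eve: 3+1 = 4.
Ballots ranking Eve above Grace: 11+6+5+7 = 29.
So 4 of 33 voters prefer Grace to Eve.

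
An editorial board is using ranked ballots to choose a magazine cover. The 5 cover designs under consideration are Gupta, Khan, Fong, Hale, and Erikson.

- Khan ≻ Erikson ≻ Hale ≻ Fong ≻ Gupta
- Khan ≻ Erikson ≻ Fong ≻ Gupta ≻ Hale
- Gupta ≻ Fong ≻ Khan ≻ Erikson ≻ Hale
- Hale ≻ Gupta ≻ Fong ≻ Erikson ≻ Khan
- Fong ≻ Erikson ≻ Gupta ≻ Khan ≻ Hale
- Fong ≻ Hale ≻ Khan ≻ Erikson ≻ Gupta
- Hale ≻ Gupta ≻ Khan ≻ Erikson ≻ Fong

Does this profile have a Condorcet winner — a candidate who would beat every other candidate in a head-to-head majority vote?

Head-to-head results (7 voters total):
Gupta vs Khan: Gupta wins 4–3.
Gupta vs Fong: Fong wins 4–3.
Gupta vs Hale: Hale wins 4–3.
Gupta vs Erikson: Erikson wins 4–3.
Khan vs Fong: Fong wins 4–3.
Khan vs Hale: Khan wins 4–3.
Khan vs Erikson: Khan wins 5–2.
Fong vs Hale: Fong wins 4–3.
Fong vs Erikson: Fong wins 4–3.
Hale vs Erikson: Erikson wins 4–3.
Fong beats each rival — Gupta (4–3), Khan (4–3), Hale (4–3), Erikson (4–3) — so Fong is the Condorcet winner.

Yes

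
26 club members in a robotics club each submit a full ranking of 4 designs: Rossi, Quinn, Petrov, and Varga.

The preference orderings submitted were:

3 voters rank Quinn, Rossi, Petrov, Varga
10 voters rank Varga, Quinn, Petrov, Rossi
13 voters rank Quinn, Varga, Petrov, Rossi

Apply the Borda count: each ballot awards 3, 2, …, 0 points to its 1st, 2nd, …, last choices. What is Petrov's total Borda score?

Borda scores:
  Rossi: 3·2 + 10·0 + 13·0 = 6
  Quinn: 3·3 + 10·2 + 13·3 = 68
  Petrov: 3·1 + 10·1 + 13·1 = 26
  Varga: 3·0 + 10·3 + 13·2 = 56

26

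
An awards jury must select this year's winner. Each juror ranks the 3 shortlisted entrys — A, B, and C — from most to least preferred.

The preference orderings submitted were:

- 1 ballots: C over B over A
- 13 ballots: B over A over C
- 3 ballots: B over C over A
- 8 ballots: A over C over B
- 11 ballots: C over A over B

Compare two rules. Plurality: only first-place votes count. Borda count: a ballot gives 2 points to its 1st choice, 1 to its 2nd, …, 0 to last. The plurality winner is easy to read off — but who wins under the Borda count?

Plurality first-place counts: A 8, B 16, C 12 → B.
Borda totals: A 40, B 33, C 35 → A.

A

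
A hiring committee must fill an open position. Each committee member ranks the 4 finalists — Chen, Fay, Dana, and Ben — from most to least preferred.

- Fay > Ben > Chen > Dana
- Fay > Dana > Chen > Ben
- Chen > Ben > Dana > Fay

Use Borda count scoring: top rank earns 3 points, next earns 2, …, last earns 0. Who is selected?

Borda scores:
  Chen: 1 + 1 + 3 = 5
  Fay: 3 + 3 + 0 = 6
  Dana: 0 + 2 + 1 = 3
  Ben: 2 + 0 + 2 = 4
Fay has the highest total.

Fay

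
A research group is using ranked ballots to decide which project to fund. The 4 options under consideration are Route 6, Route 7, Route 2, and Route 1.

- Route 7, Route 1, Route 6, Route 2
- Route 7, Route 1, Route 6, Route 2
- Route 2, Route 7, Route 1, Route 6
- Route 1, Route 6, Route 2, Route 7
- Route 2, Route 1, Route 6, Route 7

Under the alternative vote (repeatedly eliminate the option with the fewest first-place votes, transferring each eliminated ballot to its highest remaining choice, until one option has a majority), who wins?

Round 1: Route 7 2, Route 2 2, Route 1 1, Route 6 0. Route 6 has the fewest and is eliminated.
Round 2: Route 7 2, Route 2 2, Route 1 1. Route 1 has the fewest and is eliminated.
Round 3: Route 2 3, Route 7 2. Route 2 has a majority.

Route 2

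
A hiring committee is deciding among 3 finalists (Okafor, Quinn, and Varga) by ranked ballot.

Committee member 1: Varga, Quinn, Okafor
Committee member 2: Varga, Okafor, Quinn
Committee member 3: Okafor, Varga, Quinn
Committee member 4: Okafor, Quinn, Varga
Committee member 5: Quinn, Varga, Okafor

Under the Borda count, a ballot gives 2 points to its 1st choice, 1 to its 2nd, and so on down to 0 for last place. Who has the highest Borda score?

Borda scores:
  Okafor: 0 + 1 + 2 + 2 + 0 = 5
  Quinn: 1 + 0 + 0 + 1 + 2 = 4
  Varga: 2 + 2 + 1 + 0 + 1 = 6
Varga has the highest total.

Varga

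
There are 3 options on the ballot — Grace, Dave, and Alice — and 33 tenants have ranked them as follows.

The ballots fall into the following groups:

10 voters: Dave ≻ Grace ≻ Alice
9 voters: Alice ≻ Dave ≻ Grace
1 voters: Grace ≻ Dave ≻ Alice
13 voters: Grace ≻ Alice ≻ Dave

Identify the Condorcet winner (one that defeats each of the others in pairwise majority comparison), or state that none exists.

No Condorcet winner

Head-to-head results (33 voters total):
Grace vs Dave: Dave wins 19–14.
Grace vs Alice: Grace wins 24–9.
Dave vs Alice: Alice wins 22–11.
No candidate beats all others: Grace beats Alice beats Dave beats Grace, a majority cycle.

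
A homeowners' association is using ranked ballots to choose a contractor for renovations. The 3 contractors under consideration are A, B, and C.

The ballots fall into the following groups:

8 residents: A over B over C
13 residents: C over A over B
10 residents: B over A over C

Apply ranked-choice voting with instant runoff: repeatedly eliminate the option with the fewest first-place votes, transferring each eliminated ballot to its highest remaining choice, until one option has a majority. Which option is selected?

Round 1: C 13, B 10, A 8. A has the fewest and is eliminated.
Round 2: B 18, C 13. B has a majority.

B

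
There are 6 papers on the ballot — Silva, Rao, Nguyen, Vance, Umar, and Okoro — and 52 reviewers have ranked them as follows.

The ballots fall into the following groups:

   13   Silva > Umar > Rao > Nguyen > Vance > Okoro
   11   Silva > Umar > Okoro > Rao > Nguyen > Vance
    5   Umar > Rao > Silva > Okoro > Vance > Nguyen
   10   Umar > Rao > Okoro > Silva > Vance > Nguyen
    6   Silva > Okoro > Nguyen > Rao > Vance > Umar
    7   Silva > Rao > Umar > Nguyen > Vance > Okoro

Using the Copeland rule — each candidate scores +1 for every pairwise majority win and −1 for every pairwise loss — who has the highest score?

Pairwise results:
  Silva vs Rao: Silva wins 37–15.
  Silva vs Nguyen: Silva wins 52–0.
  Silva vs Vance: Silva wins 52–0.
  Silva vs Umar: Silva wins 37–15.
  Silva vs Okoro: Silva wins 42–10.
  Rao vs Nguyen: Rao wins 46–6.
  Rao vs Vance: Rao wins 52–0.
  Rao vs Umar: Umar wins 39–13.
  Rao vs Okoro: Rao wins 35–17.
  Nguyen vs Vance: Nguyen wins 37–15.
  Nguyen vs Umar: Umar wins 46–6.
  Nguyen vs Okoro: Okoro wins 32–20.
  Vance vs Umar: Umar wins 46–6.
  Vance vs Okoro: Okoro wins 32–20.
  Umar vs Okoro: Umar wins 46–6.
Copeland scores (wins − losses):
  Silva: 5 − 0 = 5
  Rao: 3 − 2 = 1
  Nguyen: 1 − 4 = -3
  Vance: 0 − 5 = -5
  Umar: 4 − 1 = 3
  Okoro: 2 − 3 = -1
Silva has the best Copeland score.

Silva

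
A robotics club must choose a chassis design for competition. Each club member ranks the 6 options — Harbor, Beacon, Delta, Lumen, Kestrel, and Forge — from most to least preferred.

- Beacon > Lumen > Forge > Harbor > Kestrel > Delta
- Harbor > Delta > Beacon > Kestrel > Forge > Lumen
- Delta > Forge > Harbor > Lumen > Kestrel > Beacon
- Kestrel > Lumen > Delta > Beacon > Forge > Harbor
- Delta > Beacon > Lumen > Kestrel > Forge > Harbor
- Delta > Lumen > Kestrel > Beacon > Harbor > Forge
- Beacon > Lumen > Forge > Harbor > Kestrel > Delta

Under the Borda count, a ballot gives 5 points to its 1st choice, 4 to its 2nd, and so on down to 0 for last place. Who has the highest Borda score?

Borda scores:
  Harbor: 2 + 5 + 3 + 0 + 0 + 1 + 2 = 13
  Beacon: 5 + 3 + 0 + 2 + 4 + 2 + 5 = 21
  Delta: 0 + 4 + 5 + 3 + 5 + 5 + 0 = 22
  Lumen: 4 + 0 + 2 + 4 + 3 + 4 + 4 = 21
  Kestrel: 1 + 2 + 1 + 5 + 2 + 3 + 1 = 15
  Forge: 3 + 1 + 4 + 1 + 1 + 0 + 3 = 13
Delta has the highest total.

Delta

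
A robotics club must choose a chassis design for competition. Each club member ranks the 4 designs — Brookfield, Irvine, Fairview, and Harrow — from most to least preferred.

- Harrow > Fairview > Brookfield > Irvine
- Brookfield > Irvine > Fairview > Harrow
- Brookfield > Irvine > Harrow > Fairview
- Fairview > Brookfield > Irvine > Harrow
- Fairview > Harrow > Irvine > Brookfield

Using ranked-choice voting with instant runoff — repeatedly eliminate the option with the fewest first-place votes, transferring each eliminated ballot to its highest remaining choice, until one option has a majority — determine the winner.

Fairview

Round 1: Brookfield 2, Fairview 2, Harrow 1, Irvine 0. Irvine has the fewest and is eliminated.
Round 2: Brookfield 2, Fairview 2, Harrow 1. Harrow has the fewest and is eliminated.
Round 3: Fairview 3, Brookfield 2. Fairview has a majority.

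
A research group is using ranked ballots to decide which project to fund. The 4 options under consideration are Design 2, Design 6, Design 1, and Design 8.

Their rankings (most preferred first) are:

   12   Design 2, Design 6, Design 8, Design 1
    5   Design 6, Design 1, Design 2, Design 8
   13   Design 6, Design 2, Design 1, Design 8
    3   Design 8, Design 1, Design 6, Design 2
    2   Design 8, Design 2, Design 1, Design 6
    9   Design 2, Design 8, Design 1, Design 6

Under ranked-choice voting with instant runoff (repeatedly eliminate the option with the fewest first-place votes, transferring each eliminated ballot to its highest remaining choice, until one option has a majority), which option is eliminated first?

Round 1: Design 2 21, Design 6 18, Design 8 5, Design 1 0. Design 1 has the fewest and is eliminated.
Round 2: Design 2 21, Design 6 18, Design 8 5. Design 8 has the fewest and is eliminated.
Round 3: Design 2 23, Design 6 21. Design 2 has a majority.

Design 1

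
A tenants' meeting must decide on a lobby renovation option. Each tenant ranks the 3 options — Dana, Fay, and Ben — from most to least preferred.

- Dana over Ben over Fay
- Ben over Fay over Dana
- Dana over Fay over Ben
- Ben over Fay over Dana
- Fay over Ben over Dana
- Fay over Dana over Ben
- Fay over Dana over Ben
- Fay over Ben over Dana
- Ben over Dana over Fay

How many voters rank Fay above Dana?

Ballots ranking Fay above Dana: 6.
Ballots ranking Dana above Fay: 3.
So 6 of 9 voters prefer Fay to Dana.

6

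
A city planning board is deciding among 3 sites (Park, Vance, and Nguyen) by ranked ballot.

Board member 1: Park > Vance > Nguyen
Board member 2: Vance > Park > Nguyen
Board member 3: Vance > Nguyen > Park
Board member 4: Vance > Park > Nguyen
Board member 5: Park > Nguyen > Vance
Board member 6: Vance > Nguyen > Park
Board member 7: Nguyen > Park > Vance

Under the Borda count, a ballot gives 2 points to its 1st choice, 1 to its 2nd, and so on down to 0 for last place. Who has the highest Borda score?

Borda scores:
  Park: 2 + 1 + 0 + 1 + 2 + 0 + 1 = 7
  Vance: 1 + 2 + 2 + 2 + 0 + 2 + 0 = 9
  Nguyen: 0 + 0 + 1 + 0 + 1 + 1 + 2 = 5
Vance has the highest total.

Vance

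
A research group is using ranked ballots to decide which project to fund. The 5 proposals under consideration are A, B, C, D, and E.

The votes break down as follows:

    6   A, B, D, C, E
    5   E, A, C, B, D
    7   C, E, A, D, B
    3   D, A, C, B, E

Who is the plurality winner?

C

First-place vote totals:
  A: 6
  B: 0
  C: 7
  D: 3
  E: 5
C has the most first-place votes.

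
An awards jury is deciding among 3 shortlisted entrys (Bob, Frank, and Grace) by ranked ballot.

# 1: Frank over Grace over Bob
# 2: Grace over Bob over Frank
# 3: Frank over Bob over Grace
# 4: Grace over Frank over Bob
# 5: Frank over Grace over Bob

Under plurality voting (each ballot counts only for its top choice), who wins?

Frank

First-place vote totals:
  Bob: 0
  Frank: 3
  Grace: 2
Frank has the most first-place votes.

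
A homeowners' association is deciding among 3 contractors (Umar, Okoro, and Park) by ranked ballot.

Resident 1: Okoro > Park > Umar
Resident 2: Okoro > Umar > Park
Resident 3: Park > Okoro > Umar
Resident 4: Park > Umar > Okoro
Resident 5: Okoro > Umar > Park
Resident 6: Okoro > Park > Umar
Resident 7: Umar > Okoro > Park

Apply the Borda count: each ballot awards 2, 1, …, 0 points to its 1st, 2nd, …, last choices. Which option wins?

Okoro

Borda scores:
  Umar: 0 + 1 + 0 + 1 + 1 + 0 + 2 = 5
  Okoro: 2 + 2 + 1 + 0 + 2 + 2 + 1 = 10
  Park: 1 + 0 + 2 + 2 + 0 + 1 + 0 = 6
Okoro has the highest total.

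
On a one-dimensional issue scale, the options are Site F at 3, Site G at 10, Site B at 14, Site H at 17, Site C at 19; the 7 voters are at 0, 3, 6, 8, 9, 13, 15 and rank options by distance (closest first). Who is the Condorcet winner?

Site G

With single-peaked preferences on a line, the Condorcet winner is the candidate closest to the median voter.
The median voter (position 8) is closest to Site G at 10.
Check: Site G vs Site B — voters closer to Site G: 5 of 7.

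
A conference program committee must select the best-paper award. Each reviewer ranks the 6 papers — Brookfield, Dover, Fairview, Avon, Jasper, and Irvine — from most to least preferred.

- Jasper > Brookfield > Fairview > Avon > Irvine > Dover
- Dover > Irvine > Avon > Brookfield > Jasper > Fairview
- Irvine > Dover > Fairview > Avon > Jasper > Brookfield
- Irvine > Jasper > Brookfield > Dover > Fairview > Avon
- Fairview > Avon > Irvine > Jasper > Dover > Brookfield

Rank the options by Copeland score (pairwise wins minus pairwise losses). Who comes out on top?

Irvine

Pairwise results:
  Brookfield vs Dover: Dover wins 3–2.
  Brookfield vs Fairview: Brookfield wins 3–2.
  Brookfield vs Avon: Avon wins 3–2.
  Brookfield vs Jasper: Jasper wins 4–1.
  Brookfield vs Irvine: Irvine wins 4–1.
  Dover vs Fairview: Dover wins 3–2.
  Dover vs Avon: Dover wins 3–2.
  Dover vs Jasper: Jasper wins 3–2.
  Dover vs Irvine: Irvine wins 4–1.
  Fairview vs Avon: Fairview wins 4–1.
  Fairview vs Jasper: Jasper wins 3–2.
  Fairview vs Irvine: Irvine wins 3–2.
  Avon vs Jasper: Avon wins 3–2.
  Avon vs Irvine: Irvine wins 3–2.
  Jasper vs Irvine: Irvine wins 4–1.
Copeland scores (wins − losses):
  Brookfield: 1 − 4 = -3
  Dover: 3 − 2 = 1
  Fairview: 1 − 4 = -3
  Avon: 2 − 3 = -1
  Jasper: 3 − 2 = 1
  Irvine: 5 − 0 = 5
Irvine has the best Copeland score.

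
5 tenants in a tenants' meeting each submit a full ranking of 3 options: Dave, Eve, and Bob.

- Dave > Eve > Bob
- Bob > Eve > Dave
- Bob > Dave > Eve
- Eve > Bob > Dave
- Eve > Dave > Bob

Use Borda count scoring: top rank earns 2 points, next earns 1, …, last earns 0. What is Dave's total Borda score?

Borda scores:
  Dave: 2 + 0 + 1 + 0 + 1 = 4
  Eve: 1 + 1 + 0 + 2 + 2 = 6
  Bob: 0 + 2 + 2 + 1 + 0 = 5

4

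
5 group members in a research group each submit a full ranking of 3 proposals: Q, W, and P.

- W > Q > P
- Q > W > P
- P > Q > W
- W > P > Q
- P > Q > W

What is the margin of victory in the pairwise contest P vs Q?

Ballots ranking P above Q: 3.
Ballots ranking Q above P: 2.
P wins 3–2, a margin of 1.

1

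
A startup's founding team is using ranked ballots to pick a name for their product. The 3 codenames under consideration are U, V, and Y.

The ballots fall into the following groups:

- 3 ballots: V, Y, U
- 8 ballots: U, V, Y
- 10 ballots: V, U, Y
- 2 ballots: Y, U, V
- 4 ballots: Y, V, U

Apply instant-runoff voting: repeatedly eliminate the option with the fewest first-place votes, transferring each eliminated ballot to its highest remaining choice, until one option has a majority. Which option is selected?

V

Round 1: V 13, U 8, Y 6. Y has the fewest and is eliminated.
Round 2: V 17, U 10. V has a majority.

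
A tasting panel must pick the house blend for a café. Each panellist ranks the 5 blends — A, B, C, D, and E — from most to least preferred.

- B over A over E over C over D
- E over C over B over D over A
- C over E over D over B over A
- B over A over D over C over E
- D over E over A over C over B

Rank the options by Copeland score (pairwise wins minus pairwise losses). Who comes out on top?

Pairwise results:
  A vs B: B wins 4–1.
  A vs C: A wins 3–2.
  A vs D: D wins 3–2.
  A vs E: E wins 3–2.
  B vs C: C wins 3–2.
  B vs D: B wins 3–2.
  B vs E: E wins 3–2.
  C vs D: C wins 3–2.
  C vs E: E wins 3–2.
  D vs E: E wins 3–2.
Copeland scores (wins − losses):
  A: 1 − 3 = -2
  B: 2 − 2 = 0
  C: 2 − 2 = 0
  D: 1 − 3 = -2
  E: 4 − 0 = 4
E has the best Copeland score.

E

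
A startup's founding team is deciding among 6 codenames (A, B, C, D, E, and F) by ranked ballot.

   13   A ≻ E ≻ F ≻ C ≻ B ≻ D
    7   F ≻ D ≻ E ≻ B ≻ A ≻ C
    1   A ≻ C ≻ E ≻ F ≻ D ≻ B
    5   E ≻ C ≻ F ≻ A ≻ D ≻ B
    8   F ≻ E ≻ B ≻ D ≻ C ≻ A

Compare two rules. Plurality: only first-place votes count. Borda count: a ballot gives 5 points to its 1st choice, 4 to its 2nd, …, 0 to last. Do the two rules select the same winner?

Plurality first-place counts: A 14, B 0, C 0, D 0, E 5, F 15 → F.
Borda totals: A 87, B 51, C 58, D 50, E 133, F 131 → E.
The two rules disagree: plurality picks F, Borda picks E.

No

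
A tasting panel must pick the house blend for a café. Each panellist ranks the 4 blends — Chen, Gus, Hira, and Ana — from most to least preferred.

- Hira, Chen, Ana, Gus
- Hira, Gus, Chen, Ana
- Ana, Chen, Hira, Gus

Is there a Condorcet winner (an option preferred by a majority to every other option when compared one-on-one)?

Head-to-head results (3 voters total):
Chen vs Gus: Chen wins 2–1.
Chen vs Hira: Hira wins 2–1.
Chen vs Ana: Chen wins 2–1.
Gus vs Hira: Hira wins 3–0.
Gus vs Ana: Ana wins 2–1.
Hira vs Ana: Hira wins 2–1.
Hira beats each rival — Chen (2–1), Gus (3–0), Ana (2–1) — so Hira is the Condorcet winner.

Yes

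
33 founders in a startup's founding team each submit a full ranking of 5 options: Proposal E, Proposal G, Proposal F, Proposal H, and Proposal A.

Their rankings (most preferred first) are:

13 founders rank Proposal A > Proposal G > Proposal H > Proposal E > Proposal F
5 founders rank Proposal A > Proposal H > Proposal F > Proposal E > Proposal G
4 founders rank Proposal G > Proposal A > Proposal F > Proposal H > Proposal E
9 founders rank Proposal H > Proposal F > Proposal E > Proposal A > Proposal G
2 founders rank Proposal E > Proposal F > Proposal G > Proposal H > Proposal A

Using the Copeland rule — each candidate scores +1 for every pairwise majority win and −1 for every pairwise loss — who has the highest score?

Proposal A

Pairwise results:
  Proposal E vs Proposal G: Proposal G wins 17–16.
  Proposal E vs Proposal F: Proposal F wins 18–15.
  Proposal E vs Proposal H: Proposal H wins 31–2.
  Proposal E vs Proposal A: Proposal A wins 22–11.
  Proposal G vs Proposal F: Proposal G wins 17–16.
  Proposal G vs Proposal H: Proposal G wins 19–14.
  Proposal G vs Proposal A: Proposal A wins 27–6.
  Proposal F vs Proposal H: Proposal H wins 27–6.
  Proposal F vs Proposal A: Proposal A wins 22–11.
  Proposal H vs Proposal A: Proposal A wins 22–11.
Copeland scores (wins − losses):
  Proposal E: 0 − 4 = -4
  Proposal G: 3 − 1 = 2
  Proposal F: 1 − 3 = -2
  Proposal H: 2 − 2 = 0
  Proposal A: 4 − 0 = 4
Proposal A has the best Copeland score.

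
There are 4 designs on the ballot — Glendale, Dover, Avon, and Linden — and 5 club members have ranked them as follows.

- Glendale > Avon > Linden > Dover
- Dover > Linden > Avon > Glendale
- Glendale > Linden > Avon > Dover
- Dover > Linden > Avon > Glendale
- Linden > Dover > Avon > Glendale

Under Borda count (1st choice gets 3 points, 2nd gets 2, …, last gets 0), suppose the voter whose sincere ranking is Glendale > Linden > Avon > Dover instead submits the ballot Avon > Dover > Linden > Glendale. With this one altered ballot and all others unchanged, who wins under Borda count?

Dover

Borda totals with the altered ballot: Glendale 3, Dover 10, Avon 8, Linden 9.
The switch changes the winner from Linden to Dover.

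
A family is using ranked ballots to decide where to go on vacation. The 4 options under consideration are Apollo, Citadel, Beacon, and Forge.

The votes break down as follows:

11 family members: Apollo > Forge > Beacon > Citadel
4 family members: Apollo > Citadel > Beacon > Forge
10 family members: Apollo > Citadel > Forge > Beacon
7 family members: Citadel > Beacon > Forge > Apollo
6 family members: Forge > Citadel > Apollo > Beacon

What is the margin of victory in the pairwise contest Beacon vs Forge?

16

Ballots ranking Beacon above Forge: 4+7 = 11.
Ballots ranking Forge above Beacon: 11+10+6 = 27.
Forge wins 27–11, a margin of 16.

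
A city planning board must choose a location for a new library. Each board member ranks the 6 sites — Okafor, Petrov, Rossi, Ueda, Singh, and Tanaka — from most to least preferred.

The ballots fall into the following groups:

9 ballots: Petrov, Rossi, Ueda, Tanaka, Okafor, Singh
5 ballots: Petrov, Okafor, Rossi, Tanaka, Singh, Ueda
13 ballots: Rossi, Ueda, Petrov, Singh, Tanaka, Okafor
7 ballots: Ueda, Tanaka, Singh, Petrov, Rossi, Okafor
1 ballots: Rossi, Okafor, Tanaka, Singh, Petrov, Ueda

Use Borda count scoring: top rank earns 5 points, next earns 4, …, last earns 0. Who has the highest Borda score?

Borda scores:
  Okafor: 9·1 + 5·4 + 13·0 + 7·0 + 4 = 33
  Petrov: 9·5 + 5·5 + 13·3 + 7·2 + 1 = 124
  Rossi: 9·4 + 5·3 + 13·5 + 7·1 + 5 = 128
  Ueda: 9·3 + 5·0 + 13·4 + 7·5 + 0 = 114
  Singh: 9·0 + 5·1 + 13·2 + 7·3 + 2 = 54
  Tanaka: 9·2 + 5·2 + 13·1 + 7·4 + 3 = 72
Rossi has the highest total.

Rossi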